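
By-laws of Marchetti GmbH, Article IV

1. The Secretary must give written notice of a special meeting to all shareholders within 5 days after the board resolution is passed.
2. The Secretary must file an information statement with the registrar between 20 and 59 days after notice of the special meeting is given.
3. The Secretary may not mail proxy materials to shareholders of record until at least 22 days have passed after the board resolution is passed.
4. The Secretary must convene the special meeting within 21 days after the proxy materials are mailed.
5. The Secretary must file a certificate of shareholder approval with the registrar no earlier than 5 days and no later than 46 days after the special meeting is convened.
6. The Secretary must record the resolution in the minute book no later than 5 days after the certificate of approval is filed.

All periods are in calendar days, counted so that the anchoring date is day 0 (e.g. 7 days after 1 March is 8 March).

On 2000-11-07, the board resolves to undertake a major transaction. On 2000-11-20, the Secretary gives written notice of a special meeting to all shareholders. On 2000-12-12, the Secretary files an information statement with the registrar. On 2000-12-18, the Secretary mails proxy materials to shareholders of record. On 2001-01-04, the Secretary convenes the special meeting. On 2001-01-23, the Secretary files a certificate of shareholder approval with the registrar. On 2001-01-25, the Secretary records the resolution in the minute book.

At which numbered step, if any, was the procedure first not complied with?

Step 1

Step 1 — counting 5 days from 2000-11-07 (when the board resolution is passed) gives a deadline of 2000-11-12; done 2000-11-20 — 8 days late.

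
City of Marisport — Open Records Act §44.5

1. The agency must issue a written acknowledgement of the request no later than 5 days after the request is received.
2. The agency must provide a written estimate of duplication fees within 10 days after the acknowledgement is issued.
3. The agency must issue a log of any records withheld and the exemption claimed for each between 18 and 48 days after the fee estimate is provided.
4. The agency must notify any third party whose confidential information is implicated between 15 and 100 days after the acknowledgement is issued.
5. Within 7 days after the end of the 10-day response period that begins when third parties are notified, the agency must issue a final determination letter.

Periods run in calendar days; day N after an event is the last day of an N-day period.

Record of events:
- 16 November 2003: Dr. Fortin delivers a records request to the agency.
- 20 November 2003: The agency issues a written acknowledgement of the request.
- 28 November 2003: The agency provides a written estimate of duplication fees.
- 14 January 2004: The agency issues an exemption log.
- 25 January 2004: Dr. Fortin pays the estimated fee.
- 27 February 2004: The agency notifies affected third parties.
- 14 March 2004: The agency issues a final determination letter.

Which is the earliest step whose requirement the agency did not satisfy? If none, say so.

None — every step was satisfied

(1) due by 16 November 2003 + 5 days = 21 November 2003; done 20 November 2003 — timely.
(2) due by 20 November 2003 + 10 days = 30 November 2003; done 28 November 2003 — timely.
(3) the permitted window runs from 28 November 2003 + 18 = 16 December 2003 to 28 November 2003 + 48 = 15 January 2004; done 14 January 2004 — within the window.
(4) the permitted window runs from 20 November 2003 + 15 = 5 December 2003 to 20 November 2003 + 100 = 28 February 2004; 27 February 2004 falls inside that range.
(5) due by 8 March 2004 + 7 days = 15 March 2004; completed 14 March 2004, before the deadline.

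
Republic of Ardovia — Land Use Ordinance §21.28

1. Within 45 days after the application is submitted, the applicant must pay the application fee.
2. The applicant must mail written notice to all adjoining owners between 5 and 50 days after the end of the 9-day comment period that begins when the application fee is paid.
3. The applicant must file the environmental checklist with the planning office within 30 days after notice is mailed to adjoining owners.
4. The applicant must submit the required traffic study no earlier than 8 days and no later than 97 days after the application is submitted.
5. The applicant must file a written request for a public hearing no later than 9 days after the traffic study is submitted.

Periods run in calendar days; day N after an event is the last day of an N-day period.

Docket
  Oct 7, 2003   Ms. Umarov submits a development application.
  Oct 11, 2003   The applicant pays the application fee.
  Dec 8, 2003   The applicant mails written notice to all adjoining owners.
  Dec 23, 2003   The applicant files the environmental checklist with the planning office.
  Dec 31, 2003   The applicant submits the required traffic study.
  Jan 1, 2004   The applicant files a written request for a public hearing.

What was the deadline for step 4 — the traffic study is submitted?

Jan 12, 2004

Step 4 runs from Oct 7, 2003, when the application is submitted. The window is 8–97 days after Oct 7, 2003; it closes on Jan 12, 2004.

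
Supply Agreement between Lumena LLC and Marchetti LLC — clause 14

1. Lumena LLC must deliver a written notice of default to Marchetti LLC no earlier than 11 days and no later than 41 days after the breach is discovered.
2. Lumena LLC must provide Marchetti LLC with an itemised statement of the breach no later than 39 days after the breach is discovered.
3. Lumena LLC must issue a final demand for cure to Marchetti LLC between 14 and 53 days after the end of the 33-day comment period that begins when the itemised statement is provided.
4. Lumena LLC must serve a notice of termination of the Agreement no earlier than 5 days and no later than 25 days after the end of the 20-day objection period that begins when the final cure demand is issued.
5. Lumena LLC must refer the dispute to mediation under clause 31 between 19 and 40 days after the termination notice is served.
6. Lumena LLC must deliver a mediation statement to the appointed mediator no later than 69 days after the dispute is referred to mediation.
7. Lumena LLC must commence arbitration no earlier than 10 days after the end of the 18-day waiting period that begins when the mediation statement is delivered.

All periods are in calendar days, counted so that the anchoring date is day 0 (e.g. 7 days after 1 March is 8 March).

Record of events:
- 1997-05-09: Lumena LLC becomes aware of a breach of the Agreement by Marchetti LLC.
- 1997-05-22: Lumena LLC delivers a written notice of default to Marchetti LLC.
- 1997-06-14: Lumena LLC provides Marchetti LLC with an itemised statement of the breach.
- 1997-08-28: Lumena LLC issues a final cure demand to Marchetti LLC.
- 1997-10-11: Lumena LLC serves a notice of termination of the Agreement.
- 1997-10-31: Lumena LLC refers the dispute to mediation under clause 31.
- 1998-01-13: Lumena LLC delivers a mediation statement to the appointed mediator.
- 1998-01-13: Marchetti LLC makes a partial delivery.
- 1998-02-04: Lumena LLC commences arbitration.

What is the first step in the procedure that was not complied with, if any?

Step 6

(1) the permitted window runs from 1997-05-09 + 11 = 1997-05-20 to 1997-05-09 + 41 = 1997-06-19; done 1997-05-22 — within the window.
(2) due by 1997-05-09 + 39 days = 1997-06-17; completed 1997-06-14, before the deadline.
(3) the permitted window runs from 1997-07-17 + 14 = 1997-07-31 to 1997-07-17 + 53 = 1997-09-08; 1997-08-28 falls inside that range.
(4) the permitted window runs from 1997-09-17 + 5 = 1997-09-22 to 1997-09-17 + 25 = 1997-10-12; done 1997-10-11, which is between those dates.
(5) the permitted window runs from 1997-10-11 + 19 = 1997-10-30 to 1997-10-11 + 40 = 1997-11-20; 1997-10-31 falls inside that range.
(6) due by 1997-10-31 + 69 days = 1998-01-08; done 1998-01-13 — 5 days late.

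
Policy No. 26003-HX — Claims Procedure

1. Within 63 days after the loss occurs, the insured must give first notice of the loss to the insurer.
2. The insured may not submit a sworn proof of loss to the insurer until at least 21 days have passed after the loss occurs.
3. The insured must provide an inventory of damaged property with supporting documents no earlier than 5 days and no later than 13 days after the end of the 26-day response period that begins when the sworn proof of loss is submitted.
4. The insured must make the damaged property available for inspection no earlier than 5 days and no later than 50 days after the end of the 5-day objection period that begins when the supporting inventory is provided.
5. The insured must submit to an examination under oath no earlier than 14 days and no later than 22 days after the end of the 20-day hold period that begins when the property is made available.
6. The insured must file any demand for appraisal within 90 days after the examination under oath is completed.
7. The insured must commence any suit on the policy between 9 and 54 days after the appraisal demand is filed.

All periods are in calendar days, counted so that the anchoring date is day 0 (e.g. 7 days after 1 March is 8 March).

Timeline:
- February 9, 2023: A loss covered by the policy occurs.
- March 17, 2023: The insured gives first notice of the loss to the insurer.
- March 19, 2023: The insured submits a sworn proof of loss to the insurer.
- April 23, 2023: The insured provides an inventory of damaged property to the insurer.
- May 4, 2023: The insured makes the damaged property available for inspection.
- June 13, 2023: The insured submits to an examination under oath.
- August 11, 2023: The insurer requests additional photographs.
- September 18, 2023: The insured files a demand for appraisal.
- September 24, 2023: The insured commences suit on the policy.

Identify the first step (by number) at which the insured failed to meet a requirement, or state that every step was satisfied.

Step 1: 63 days after February 9, 2023 (when the loss occurs) is April 13, 2023; done March 17, 2023 — timely.
Step 2: the earliest permitted date is 21 days after February 9, 2023 (when the loss occurs), i.e. March 2, 2023; March 19, 2023 is on or after that date.
Step 3: the window is 5–13 days after April 14, 2023 (end of the 26-day response period, which began when the sworn proof of loss is submitted on March 19, 2023), so April 19, 2023 through April 27, 2023; done April 23, 2023, which is between those dates.
Step 4: the window is 5–50 days after April 28, 2023 (end of the 5-day objection period, which began when the supporting inventory is provided on April 23, 2023), so May 3, 2023 through June 17, 2023; done May 4, 2023 — within the window.
Step 5: the window is 14–22 days after May 24, 2023 (end of the 20-day hold period, which began when the property is made available on May 4, 2023), so June 7, 2023 through June 15, 2023; June 13, 2023 falls inside that range.
Step 6: 90 days after June 13, 2023 (when the examination under oath is completed) is September 11, 2023; done September 18, 2023 — 7 days late.

Step 6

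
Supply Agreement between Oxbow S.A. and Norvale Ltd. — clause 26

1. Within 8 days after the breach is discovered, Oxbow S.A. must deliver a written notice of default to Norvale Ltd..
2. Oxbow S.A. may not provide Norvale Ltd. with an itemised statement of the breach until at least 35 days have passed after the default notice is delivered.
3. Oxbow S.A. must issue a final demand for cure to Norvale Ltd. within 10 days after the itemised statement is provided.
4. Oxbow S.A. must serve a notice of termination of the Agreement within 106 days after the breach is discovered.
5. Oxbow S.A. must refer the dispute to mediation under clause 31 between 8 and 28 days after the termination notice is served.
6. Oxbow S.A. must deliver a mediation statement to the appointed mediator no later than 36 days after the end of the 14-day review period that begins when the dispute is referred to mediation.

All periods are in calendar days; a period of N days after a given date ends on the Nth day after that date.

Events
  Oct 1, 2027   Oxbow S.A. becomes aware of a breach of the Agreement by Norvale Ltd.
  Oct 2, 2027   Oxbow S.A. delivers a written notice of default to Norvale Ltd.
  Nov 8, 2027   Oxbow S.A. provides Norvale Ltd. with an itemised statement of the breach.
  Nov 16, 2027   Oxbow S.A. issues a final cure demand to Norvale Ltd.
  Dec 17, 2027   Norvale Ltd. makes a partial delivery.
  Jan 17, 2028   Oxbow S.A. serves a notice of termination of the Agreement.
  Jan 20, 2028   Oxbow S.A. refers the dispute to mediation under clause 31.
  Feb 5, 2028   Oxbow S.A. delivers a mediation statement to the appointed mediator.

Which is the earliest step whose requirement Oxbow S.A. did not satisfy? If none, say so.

Step 4

Step 1 — counting 8 days from Oct 1, 2027 (when the breach is discovered) gives a deadline of Oct 9, 2027; Oct 2, 2027 is within that limit.
Step 2 — must wait 35 days from Oct 2, 2027 (when the default notice is delivered), so not before Nov 6, 2027; done Nov 8, 2027 — permitted.
Step 3 — counting 10 days from Nov 8, 2027 (when the itemised statement is provided) gives a deadline of Nov 18, 2027; completed Nov 16, 2027, before the deadline.
Step 4 — counting 106 days from Oct 1, 2027 (when the breach is discovered) gives a deadline of Jan 15, 2028; Jan 17, 2028 misses that deadline by 2 days.
Later steps need not be reached.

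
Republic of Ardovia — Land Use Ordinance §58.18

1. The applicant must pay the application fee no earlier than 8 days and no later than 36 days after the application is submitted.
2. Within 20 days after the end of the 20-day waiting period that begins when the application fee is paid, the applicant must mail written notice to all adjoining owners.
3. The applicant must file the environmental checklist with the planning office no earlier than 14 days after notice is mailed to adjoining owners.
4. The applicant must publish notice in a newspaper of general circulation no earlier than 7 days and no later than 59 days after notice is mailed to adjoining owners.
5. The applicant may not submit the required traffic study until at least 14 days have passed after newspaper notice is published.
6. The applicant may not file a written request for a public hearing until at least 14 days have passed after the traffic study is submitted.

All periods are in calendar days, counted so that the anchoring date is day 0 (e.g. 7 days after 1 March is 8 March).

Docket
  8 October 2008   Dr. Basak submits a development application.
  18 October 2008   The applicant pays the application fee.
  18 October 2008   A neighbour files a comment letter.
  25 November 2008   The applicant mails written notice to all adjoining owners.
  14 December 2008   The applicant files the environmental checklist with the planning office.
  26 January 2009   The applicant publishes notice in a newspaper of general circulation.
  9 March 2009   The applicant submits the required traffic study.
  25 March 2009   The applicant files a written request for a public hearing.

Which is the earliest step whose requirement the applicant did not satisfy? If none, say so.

Step 1 — 8 and 36 days from 8 October 2008 (when the application is submitted) are 16 October 2008 and 13 November 2008 respectively; done 18 October 2008 — within the window.
Step 2 — counting 20 days from 7 November 2008 (end of the 20-day waiting period, which began when the application fee is paid on 18 October 2008) gives a deadline of 27 November 2008; 25 November 2008 is within that limit.
Step 3 — must wait 14 days from 25 November 2008 (when notice is mailed to adjoining owners), so not before 9 December 2008; done 14 December 2008 — permitted.
Step 4 — 7 and 59 days from 25 November 2008 (when notice is mailed to adjoining owners) are 2 December 2008 and 23 January 2009 respectively; done 26 January 2009 — 3 days after the window closed.
The procedure was therefore not followed at step 4.

Step 4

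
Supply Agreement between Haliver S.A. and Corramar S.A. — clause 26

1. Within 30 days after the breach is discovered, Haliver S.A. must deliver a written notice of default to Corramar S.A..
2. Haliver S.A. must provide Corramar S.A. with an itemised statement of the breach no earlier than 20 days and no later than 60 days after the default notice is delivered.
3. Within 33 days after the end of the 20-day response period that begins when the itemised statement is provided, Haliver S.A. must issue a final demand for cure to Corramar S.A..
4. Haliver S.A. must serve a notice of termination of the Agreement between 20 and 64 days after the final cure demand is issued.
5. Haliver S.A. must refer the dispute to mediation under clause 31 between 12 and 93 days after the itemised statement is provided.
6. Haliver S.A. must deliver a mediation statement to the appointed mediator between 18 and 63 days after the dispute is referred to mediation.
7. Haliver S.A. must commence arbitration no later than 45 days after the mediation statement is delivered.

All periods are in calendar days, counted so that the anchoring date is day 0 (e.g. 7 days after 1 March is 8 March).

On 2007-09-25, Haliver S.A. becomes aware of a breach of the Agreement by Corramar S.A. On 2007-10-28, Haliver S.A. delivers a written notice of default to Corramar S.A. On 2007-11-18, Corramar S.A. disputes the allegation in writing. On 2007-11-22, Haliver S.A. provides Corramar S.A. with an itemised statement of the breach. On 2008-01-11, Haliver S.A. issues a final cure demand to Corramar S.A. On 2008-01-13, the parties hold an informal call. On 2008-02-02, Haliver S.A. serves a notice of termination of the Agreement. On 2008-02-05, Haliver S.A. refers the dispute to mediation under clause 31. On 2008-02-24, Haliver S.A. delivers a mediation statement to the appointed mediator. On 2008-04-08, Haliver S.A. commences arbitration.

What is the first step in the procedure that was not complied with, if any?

Step 1: 30 days after 2007-09-25 (when the breach is discovered) is 2007-10-25; done 2007-10-28 — 3 days late.
Later steps need not be reached.

Step 1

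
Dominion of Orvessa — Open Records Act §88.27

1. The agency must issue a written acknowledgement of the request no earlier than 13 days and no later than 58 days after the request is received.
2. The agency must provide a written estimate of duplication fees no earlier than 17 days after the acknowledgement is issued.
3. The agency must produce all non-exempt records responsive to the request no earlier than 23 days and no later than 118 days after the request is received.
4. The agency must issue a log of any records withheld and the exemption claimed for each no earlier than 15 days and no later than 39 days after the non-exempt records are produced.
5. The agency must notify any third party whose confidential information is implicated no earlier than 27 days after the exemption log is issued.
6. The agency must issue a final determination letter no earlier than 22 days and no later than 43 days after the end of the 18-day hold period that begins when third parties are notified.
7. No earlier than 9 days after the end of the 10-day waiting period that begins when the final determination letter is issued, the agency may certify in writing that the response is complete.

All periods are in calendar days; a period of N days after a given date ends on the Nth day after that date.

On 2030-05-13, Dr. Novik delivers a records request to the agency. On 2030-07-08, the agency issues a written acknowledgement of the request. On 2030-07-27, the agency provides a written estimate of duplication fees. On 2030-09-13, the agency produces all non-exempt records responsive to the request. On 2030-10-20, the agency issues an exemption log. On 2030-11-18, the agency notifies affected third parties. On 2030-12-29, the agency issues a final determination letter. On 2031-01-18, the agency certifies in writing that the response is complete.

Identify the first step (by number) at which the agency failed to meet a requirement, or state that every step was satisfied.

Step 3

Step 1: the window is 13–58 days after 2030-05-13 (when the request is received), so 2030-05-26 through 2030-07-10; done 2030-07-08, which is between those dates.
Step 2: the earliest permitted date is 17 days after 2030-07-08 (when the acknowledgement is issued), i.e. 2030-07-25; done 2030-07-27, after the minimum wait.
Step 3: the window is 23–118 days after 2030-05-13 (when the request is received), so 2030-06-05 through 2030-09-08; done 2030-09-13 — 5 days after the window closed.
Later steps need not be reached.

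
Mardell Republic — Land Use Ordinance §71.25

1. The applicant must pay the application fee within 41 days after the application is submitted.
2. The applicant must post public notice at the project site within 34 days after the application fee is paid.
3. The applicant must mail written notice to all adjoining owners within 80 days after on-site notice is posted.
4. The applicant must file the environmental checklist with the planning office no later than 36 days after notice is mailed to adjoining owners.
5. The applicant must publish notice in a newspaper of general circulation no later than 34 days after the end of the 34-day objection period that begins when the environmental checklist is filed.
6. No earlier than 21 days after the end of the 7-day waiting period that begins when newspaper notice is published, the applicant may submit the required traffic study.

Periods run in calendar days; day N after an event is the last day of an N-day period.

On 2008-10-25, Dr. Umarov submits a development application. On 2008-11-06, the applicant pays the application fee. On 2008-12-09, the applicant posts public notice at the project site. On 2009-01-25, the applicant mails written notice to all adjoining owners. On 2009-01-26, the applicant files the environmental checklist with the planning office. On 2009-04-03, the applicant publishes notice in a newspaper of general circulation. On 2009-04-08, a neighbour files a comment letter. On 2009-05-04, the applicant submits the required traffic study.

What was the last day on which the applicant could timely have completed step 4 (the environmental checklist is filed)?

2009-03-02

Step 4 runs from 2009-01-25, when notice is mailed to adjoining owners. 36 days after 2009-01-25 is 2009-03-02.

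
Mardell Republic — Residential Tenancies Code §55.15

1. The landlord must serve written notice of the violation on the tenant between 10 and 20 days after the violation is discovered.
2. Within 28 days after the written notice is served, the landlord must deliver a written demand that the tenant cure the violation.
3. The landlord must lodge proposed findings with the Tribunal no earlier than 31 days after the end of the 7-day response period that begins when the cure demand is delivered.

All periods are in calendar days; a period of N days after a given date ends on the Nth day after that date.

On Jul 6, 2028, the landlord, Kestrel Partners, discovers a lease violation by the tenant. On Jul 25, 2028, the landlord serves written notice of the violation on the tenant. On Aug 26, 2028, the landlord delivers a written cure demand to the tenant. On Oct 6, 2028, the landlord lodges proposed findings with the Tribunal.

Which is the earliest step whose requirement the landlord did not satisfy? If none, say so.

(1) the permitted window runs from Jul 6, 2028 + 10 = Jul 16, 2028 to Jul 6, 2028 + 20 = Jul 26, 2028; done Jul 25, 2028 — within the window.
(2) due by Jul 25, 2028 + 28 days = Aug 22, 2028; done Aug 26, 2028 — 4 days late.

Step 2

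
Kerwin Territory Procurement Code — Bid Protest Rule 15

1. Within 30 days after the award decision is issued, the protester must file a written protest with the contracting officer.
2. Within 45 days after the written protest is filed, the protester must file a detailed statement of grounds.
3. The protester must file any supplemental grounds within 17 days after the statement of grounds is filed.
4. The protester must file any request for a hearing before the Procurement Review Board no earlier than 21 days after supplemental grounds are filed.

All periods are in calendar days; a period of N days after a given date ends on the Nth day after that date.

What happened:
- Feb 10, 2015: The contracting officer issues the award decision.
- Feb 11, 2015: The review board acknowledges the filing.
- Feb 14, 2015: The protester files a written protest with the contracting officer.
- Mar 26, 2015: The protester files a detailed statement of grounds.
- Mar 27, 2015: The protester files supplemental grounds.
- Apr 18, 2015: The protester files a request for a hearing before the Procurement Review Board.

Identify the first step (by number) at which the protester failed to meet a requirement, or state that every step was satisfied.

None — every step was satisfied

Step 1 — counting 30 days from Feb 10, 2015 (when the award decision is issued) gives a deadline of Mar 12, 2015; done Feb 14, 2015 — timely.
Step 2 — counting 45 days from Feb 14, 2015 (when the written protest is filed) gives a deadline of Mar 31, 2015; completed Mar 26, 2015, before the deadline.
Step 3 — counting 17 days from Mar 26, 2015 (when the statement of grounds is filed) gives a deadline of Apr 12, 2015; done Mar 27, 2015 — timely.
Step 4 — must wait 21 days from Mar 27, 2015 (when supplemental grounds are filed), so not before Apr 17, 2015; done Apr 18, 2015 — permitted.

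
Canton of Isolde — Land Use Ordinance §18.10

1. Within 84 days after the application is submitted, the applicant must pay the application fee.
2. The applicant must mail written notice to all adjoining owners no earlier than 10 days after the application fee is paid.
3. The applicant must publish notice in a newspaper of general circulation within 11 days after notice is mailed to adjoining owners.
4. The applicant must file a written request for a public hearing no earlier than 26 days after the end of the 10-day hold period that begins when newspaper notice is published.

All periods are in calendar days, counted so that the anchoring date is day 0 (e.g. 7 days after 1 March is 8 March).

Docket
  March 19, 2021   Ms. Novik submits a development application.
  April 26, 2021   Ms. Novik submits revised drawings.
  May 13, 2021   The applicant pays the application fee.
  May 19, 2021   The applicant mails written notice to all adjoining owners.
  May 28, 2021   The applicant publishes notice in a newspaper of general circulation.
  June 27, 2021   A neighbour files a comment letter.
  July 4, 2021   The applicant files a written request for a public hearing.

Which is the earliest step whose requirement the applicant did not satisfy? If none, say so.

Step 1: 84 days after March 19, 2021 (when the application is submitted) is June 11, 2021; done May 13, 2021 — timely.
Step 2: the earliest permitted date is 10 days after May 13, 2021 (when the application fee is paid), i.e. May 23, 2021; done May 19, 2021 — 4 days too early.

Step 2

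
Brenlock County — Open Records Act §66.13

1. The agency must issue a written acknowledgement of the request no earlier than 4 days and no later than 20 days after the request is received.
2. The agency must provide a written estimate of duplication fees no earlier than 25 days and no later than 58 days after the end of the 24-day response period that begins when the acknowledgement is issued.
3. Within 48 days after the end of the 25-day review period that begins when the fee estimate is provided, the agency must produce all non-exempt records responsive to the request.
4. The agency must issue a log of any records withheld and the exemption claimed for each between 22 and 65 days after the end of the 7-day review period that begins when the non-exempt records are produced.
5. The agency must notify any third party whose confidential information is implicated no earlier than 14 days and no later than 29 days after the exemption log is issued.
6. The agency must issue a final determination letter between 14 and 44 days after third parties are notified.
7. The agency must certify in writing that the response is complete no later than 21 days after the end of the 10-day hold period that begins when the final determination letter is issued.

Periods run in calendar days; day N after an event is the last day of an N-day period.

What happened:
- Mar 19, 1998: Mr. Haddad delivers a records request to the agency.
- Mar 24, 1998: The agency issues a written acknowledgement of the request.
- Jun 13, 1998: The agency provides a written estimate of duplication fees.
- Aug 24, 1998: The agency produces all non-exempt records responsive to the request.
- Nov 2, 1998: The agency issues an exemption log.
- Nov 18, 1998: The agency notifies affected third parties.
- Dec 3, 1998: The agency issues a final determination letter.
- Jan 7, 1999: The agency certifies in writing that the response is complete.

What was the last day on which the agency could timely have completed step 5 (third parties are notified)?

Dec 1, 1998

Step 5 runs from Nov 2, 1998, when the exemption log is issued. The window is 14–29 days after Nov 2, 1998; it closes on Dec 1, 1998.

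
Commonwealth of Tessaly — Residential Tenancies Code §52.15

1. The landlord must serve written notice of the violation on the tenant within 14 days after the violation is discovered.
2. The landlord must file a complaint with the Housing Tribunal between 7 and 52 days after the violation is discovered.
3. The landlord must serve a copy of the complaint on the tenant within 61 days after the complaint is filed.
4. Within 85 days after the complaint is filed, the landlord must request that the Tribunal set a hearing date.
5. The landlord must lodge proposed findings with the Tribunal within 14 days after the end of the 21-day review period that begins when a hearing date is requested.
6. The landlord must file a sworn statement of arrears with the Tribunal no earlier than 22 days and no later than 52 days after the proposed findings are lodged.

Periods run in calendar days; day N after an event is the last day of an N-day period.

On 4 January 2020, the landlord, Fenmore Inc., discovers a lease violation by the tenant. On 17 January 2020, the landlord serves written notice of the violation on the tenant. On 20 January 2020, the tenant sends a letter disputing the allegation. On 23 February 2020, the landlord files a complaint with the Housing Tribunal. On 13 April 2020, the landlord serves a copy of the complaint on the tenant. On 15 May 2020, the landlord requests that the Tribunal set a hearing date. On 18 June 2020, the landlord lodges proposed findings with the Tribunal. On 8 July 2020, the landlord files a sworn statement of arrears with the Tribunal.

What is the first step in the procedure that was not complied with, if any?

Step 6

Step 1 — counting 14 days from 4 January 2020 (when the violation is discovered) gives a deadline of 18 January 2020; done 17 January 2020 — timely.
Step 2 — 7 and 52 days from 4 January 2020 (when the violation is discovered) are 11 January 2020 and 25 February 2020 respectively; 23 February 2020 falls inside that range.
Step 3 — counting 61 days from 23 February 2020 (when the complaint is filed) gives a deadline of 24 April 2020; done 13 April 2020 — timely.
Step 4 — counting 85 days from 23 February 2020 (when the complaint is filed) gives a deadline of 18 May 2020; 15 May 2020 is within that limit.
Step 5 — counting 14 days from 5 June 2020 (end of the 21-day review period, which began when a hearing date is requested on 15 May 2020) gives a deadline of 19 June 2020; done 18 June 2020 — timely.
Step 6 — 22 and 52 days from 18 June 2020 (when the proposed findings are lodged) are 10 July 2020 and 9 August 2020 respectively; done 8 July 2020 — 2 days before the window opened.
The procedure was therefore not followed at step 6.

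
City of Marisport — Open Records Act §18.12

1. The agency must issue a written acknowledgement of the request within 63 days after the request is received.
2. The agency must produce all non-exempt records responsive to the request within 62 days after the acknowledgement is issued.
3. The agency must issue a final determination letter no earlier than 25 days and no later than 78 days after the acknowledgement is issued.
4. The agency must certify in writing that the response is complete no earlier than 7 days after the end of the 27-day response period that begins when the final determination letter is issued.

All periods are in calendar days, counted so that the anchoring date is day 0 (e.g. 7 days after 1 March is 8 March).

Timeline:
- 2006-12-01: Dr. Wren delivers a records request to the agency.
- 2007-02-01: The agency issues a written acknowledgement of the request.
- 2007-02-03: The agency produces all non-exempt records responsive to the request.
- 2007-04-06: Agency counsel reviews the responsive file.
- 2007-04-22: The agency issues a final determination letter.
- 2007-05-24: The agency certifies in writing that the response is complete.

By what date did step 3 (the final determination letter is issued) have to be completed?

Step 3 runs from 2007-02-01, when the acknowledgement is issued. The window is 25–78 days after 2007-02-01; it closes on 2007-04-20.

2007-04-20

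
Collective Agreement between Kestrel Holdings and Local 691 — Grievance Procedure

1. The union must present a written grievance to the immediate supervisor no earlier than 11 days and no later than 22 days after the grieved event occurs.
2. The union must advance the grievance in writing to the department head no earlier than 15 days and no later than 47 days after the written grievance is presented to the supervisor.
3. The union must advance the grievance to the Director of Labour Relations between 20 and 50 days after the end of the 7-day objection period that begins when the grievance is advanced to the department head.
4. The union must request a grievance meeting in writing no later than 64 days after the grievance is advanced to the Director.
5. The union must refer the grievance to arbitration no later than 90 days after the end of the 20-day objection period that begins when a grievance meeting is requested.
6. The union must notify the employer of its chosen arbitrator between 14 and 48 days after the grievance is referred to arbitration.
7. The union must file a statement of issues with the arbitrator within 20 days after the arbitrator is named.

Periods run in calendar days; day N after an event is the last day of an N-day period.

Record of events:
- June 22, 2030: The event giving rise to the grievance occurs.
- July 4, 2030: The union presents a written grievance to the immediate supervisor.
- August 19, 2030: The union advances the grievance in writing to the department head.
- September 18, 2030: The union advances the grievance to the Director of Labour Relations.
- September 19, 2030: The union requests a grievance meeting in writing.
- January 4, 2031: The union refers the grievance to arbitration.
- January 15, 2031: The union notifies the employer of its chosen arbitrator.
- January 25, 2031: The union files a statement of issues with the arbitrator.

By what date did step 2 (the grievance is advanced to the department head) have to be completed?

Step 2 runs from July 4, 2030, when the written grievance is presented to the supervisor. The window is 15–47 days after July 4, 2030; it closes on August 20, 2030.

August 20, 2030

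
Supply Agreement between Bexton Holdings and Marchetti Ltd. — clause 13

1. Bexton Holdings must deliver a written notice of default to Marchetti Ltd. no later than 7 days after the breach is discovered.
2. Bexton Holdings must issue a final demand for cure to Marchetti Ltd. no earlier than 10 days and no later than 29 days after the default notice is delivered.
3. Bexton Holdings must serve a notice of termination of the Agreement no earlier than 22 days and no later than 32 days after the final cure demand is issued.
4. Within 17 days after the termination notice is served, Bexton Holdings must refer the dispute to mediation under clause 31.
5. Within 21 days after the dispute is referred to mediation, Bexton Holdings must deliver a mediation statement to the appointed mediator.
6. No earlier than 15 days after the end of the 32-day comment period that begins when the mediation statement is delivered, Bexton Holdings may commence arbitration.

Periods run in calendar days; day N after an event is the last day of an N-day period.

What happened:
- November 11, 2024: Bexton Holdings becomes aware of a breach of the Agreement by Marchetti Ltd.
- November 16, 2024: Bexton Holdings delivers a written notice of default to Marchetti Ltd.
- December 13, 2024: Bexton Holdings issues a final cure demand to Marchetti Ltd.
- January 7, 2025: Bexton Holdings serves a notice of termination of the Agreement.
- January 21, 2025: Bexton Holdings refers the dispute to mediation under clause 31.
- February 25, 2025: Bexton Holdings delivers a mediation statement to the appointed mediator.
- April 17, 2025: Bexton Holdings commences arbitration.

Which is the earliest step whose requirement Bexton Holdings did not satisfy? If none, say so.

Step 5

(1) due by November 11, 2024 + 7 days = November 18, 2024; November 16, 2024 is within that limit.
(2) the permitted window runs from November 16, 2024 + 10 = November 26, 2024 to November 16, 2024 + 29 = December 15, 2024; done December 13, 2024 — within the window.
(3) the permitted window runs from December 13, 2024 + 22 = January 4, 2025 to December 13, 2024 + 32 = January 14, 2025; done January 7, 2025 — within the window.
(4) due by January 7, 2025 + 17 days = January 24, 2025; completed January 21, 2025, before the deadline.
(5) due by January 21, 2025 + 21 days = February 11, 2025; February 25, 2025 misses that deadline by 14 days.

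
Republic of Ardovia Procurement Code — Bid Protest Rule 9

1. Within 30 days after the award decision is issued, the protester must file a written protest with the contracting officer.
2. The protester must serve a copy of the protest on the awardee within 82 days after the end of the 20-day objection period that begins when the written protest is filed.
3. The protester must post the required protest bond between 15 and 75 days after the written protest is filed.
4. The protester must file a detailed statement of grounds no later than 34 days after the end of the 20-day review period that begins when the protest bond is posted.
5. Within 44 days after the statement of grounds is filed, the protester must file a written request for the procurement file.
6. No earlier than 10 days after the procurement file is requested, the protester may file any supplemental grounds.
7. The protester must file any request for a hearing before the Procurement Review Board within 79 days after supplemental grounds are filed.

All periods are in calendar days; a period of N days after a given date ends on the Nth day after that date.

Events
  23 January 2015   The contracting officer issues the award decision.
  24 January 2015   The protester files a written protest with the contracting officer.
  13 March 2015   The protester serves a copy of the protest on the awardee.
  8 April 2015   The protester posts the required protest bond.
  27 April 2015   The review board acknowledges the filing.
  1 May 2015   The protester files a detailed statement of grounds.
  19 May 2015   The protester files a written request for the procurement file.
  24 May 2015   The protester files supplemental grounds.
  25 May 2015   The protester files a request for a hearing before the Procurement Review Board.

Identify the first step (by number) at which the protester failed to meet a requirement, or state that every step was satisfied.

Step 6

(1) due by 23 January 2015 + 30 days = 22 February 2015; 24 January 2015 is within that limit.
(2) due by 13 February 2015 + 82 days = 6 May 2015; completed 13 March 2015, before the deadline.
(3) the permitted window runs from 24 January 2015 + 15 = 8 February 2015 to 24 January 2015 + 75 = 9 April 2015; done 8 April 2015 — within the window.
(4) due by 28 April 2015 + 34 days = 1 June 2015; 1 May 2015 is within that limit.
(5) due by 1 May 2015 + 44 days = 14 June 2015; done 19 May 2015 — timely.
(6) permitted from 19 May 2015 + 10 days = 29 May 2015 onward; 24 May 2015 is 5 days before the earliest permitted date.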